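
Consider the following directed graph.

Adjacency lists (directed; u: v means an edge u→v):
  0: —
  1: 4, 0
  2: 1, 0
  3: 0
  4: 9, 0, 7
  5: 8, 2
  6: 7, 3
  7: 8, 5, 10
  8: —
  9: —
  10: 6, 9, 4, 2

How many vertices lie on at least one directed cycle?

A vertex is on a directed cycle iff it belongs to a strongly connected component of size ≥ 2 (or has a self-loop).
The vertices on cycles are {1, 2, 4, 5, 6, 7, 10} — 7 in total.

7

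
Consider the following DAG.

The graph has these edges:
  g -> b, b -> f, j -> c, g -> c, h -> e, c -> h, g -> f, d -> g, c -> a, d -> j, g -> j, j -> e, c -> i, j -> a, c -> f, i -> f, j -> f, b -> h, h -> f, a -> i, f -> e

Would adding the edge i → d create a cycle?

Adding i→d creates a cycle iff d can already reach i.
Path from d: d → g → c → i.
So d → … → i → d is a cycle.

Yes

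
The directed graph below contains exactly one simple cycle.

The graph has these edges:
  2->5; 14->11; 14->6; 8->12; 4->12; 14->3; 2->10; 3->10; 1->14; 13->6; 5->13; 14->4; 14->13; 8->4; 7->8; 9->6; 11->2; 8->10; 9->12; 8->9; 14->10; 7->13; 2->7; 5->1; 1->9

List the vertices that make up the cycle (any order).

DFS with gray/black marking from 11:
11 gray
  2 gray
    10 gray
    10 black
    7 gray
      13 gray
        6 gray
        6 black
      13 black
      8 gray
        12 gray
        12 black
        9 gray
          9→12: 12 black — skip
          9→6: 6 black — skip
        9 black
        4 gray
          4→12: 12 black — skip
        4 black
        8→10: 10 black — skip
      8 black
    7 black
    5 gray
      1 gray
        14 gray
          14→6: 6 black — skip
          14→10: 10 black — skip
          14→4: 4 black — skip
          14→11: 11 is gray → back edge
Back edge closes the cycle 11 → 2 → 5 → 1 → 14 → 11; its vertices are {1, 2, 5, 11, 14}.

1, 2, 5, 11, 14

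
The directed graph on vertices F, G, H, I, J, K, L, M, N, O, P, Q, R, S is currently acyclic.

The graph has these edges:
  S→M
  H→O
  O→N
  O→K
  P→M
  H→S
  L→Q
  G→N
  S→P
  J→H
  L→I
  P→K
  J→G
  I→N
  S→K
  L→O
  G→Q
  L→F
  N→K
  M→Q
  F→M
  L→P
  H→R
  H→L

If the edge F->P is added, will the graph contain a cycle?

No

Adding F→P creates a cycle iff P can already reach F.
Explore from P: no path reaches F. The graph stays acyclic.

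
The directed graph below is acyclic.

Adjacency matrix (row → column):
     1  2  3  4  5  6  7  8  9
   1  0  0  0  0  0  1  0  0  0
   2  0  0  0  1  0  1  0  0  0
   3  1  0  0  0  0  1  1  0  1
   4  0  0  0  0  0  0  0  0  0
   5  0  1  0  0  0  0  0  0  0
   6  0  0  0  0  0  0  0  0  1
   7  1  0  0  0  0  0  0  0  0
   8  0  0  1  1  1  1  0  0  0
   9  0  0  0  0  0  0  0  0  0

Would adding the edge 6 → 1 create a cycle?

Adding 6→1 creates a cycle iff 1 can already reach 6.
Path from 1: 1 → 6.
So 1 → … → 6 → 1 is a cycle.

Yes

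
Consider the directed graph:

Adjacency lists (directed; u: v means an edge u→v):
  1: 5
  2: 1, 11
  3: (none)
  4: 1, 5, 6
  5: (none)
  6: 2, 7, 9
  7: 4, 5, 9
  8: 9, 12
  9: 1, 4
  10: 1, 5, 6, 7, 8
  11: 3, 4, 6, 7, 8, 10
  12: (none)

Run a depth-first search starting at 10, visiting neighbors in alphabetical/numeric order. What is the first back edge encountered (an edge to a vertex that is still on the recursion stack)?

DFS from 10 (visiting neighbors in alphabetical/numeric order); mark gray on enter, black on exit:
10 gray
  1 gray
    5 gray
    5 black
  1 black
  10→5: 5 black — skip
  6 gray
    2 gray
      2→1: 1 black — skip
      11 gray
        3 gray
        3 black
        4 gray
          4→1: 1 black — skip
          4→5: 5 black — skip
          4→6: 6 is gray → back edge
First back edge: 4 → 6.

4→6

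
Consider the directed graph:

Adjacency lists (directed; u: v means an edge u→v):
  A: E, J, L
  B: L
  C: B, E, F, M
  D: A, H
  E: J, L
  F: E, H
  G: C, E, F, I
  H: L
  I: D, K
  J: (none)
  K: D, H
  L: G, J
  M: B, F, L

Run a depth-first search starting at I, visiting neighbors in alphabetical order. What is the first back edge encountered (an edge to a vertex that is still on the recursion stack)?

DFS from I (visiting neighbors in alphabetical order); mark gray on enter, black on exit:
I gray
  D gray
    A gray
      E gray
        J gray
        J black
        L gray
          G gray
            C gray
              B gray
                B→L: L is gray → back edge
First back edge: B → L.

B->L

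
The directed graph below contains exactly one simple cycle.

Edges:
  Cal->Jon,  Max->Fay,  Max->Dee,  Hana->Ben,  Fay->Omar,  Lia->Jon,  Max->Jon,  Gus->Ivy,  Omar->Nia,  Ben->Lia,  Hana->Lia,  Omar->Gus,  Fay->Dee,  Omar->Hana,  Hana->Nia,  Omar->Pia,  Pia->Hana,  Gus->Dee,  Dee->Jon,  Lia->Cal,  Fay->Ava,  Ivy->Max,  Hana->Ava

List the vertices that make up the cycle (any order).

Fay, Gus, Ivy, Max, Omar

DFS with gray/black marking from Omar:
Omar gray
  Hana gray
    Ava gray
    Ava black
    Lia gray
      Cal gray
        Jon gray
        Jon black
      Cal black
      Lia→Jon: Jon black — skip
    Lia black
    Ben gray
      Ben→Lia: Lia black — skip
    Ben black
    Nia gray
    Nia black
  Hana black
  Pia gray
    Pia→Hana: Hana black — skip
  Pia black
  Omar→Nia: Nia black — skip
  Gus gray
    Ivy gray
      Max gray
        Dee gray
          Dee→Jon: Jon black — skip
        Dee black
        Max→Jon: Jon black — skip
        Fay gray
          Fay→Dee: Dee black — skip
          Fay→Omar: Omar is gray → back edge
Back edge closes the cycle Omar → Gus → Ivy → Max → Fay → Omar; its vertices are {Fay, Gus, Ivy, Max, Omar}.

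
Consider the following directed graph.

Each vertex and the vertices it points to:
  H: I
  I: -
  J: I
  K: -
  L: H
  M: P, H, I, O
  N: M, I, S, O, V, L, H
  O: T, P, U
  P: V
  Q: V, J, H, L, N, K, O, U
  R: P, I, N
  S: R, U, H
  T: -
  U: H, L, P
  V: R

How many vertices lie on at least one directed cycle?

8

A vertex is on a directed cycle iff it belongs to a strongly connected component of size ≥ 2 (or has a self-loop).
The vertices on cycles are {M, N, O, P, R, S, U, V} — 8 in total.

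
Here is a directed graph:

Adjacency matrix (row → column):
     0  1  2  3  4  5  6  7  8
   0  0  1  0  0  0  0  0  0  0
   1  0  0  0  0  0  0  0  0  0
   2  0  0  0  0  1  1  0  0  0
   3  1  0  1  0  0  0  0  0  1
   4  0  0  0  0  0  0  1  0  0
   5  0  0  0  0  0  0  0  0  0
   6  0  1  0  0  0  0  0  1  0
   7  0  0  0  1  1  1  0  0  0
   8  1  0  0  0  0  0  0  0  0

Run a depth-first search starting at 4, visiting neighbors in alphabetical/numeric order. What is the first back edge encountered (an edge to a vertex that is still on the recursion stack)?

2→4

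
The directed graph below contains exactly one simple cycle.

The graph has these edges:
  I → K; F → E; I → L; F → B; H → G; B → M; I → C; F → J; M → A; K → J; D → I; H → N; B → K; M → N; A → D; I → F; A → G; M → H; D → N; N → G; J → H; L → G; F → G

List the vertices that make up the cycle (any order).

A, B, D, F, I, M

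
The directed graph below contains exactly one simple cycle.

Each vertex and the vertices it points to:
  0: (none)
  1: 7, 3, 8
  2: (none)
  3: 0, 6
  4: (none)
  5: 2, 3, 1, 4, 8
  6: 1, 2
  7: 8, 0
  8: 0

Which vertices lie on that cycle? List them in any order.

1, 3, 6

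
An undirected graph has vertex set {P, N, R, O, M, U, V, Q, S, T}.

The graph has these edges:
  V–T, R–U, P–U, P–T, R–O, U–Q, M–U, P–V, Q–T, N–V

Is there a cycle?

Yes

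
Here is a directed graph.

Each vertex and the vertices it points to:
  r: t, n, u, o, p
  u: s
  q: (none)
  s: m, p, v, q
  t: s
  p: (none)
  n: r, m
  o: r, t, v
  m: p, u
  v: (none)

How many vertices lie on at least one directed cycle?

6

A vertex is on a directed cycle iff it belongs to a strongly connected component of size ≥ 2 (or has a self-loop).
The vertices on cycles are {m, n, o, r, s, u} — 6 in total.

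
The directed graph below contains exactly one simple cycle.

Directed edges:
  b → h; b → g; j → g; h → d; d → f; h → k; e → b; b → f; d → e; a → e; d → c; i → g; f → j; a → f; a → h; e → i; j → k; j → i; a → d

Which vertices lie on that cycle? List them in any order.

b, d, e, h

DFS with gray/black marking from d:
d gray
  e gray
    i gray
      g gray
      g black
    i black
    b gray
      b→g: g black — skip
      h gray
        k gray
        k black
        h→d: d is gray → back edge
Back edge closes the cycle d → e → b → h → d; its vertices are {b, d, e, h}.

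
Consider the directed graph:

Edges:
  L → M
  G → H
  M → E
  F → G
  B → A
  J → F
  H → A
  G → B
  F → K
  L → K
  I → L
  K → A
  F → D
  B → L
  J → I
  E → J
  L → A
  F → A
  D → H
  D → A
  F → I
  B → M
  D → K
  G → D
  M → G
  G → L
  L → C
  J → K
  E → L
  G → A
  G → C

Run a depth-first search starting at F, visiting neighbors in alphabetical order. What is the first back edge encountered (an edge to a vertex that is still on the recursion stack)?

J->F

DFS from F (visiting neighbors in alphabetical order); mark gray on enter, black on exit:
F gray
  A gray
  A black
  D gray
    D→A: A black — skip
    H gray
      H→A: A black — skip
    H black
    K gray
      K→A: A black — skip
    K black
  D black
  G gray
    G→A: A black — skip
    B gray
      B→A: A black — skip
      L gray
        L→A: A black — skip
        C gray
        C black
        L→K: K black — skip
        M gray
          E gray
            J gray
              J→F: F is gray → back edge
First back edge: J → F.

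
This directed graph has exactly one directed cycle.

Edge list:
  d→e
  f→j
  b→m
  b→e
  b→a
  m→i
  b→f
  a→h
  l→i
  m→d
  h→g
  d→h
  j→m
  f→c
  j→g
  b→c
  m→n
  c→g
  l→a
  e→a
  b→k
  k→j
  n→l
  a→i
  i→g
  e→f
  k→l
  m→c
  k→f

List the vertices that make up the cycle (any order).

d, e, f, j, m

DFS with gray/black marking from m:
m gray
  c gray
    g gray
    g black
  c black
  d gray
    h gray
      h→g: g black — skip
    h black
    e gray
      a gray
        a→h: h black — skip
        i gray
          i→g: g black — skip
        i black
      a black
      f gray
        f→c: c black — skip
        j gray
          j→m: m is gray → back edge
Back edge closes the cycle m → d → e → f → j → m; its vertices are {d, e, f, j, m}.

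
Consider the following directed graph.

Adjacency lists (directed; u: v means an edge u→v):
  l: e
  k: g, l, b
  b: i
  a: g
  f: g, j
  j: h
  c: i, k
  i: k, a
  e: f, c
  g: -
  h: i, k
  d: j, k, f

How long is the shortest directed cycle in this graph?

3

For each vertex v, BFS finds the shortest path from v back to v.
The shortest such closed walk is k → b → i → k, length 3.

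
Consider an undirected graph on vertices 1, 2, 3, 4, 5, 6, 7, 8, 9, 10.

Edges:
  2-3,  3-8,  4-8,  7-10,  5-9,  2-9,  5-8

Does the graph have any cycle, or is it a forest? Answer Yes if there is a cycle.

Yes

DFS, tracking each vertex's parent; an edge to a visited non-parent vertex closes a cycle.
Start from 10:
visit 10 (parent –)
  visit 7 (parent 10)
    7–10: parent, skip
visit 1 (parent –)
visit 2 (parent –)
  visit 9 (parent 2)
    9–2: parent, skip
    visit 5 (parent 9)
      visit 8 (parent 5)
        8–5: parent, skip
        visit 3 (parent 8)
          3–2: 2 visited and ≠ parent → cycle
Cycle: 2 – 9 – 5 – 8 – 3 – 2.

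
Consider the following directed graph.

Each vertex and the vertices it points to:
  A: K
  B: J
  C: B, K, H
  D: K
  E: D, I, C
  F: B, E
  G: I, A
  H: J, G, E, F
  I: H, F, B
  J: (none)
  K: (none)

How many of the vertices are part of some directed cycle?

A vertex is on a directed cycle iff it belongs to a strongly connected component of size ≥ 2 (or has a self-loop).
The vertices on cycles are {C, E, F, G, H, I} — 6 in total.

6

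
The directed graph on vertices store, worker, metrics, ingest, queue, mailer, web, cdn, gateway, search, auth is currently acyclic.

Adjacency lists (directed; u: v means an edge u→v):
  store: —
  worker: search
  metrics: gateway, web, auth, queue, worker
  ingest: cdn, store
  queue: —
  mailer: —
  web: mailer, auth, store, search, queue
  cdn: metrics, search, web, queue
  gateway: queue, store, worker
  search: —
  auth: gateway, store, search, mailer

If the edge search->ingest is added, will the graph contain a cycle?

Yes

Adding search→ingest creates a cycle iff ingest can already reach search.
Path from ingest: ingest → cdn → search.
So ingest → … → search → ingest is a cycle.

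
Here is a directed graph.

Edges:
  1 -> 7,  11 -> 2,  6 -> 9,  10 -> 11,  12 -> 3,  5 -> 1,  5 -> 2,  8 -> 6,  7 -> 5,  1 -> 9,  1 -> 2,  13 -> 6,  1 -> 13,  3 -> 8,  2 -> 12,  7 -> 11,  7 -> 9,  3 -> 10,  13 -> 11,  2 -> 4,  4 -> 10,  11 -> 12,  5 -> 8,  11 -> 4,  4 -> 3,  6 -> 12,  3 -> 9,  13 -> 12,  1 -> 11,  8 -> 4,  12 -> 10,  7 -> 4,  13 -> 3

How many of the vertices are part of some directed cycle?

A vertex is on a directed cycle iff it belongs to a strongly connected component of size ≥ 2 (or has a self-loop).
The vertices on cycles are {1, 2, 3, 4, 5, 6, 7, 8, 10, 11, 12} — 11 in total.

11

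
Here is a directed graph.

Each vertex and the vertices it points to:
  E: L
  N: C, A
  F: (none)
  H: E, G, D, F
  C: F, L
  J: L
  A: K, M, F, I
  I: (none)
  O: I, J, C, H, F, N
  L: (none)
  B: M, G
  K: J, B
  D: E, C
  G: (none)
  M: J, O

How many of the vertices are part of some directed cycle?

6

A vertex is on a directed cycle iff it belongs to a strongly connected component of size ≥ 2 (or has a self-loop).
The vertices on cycles are {A, B, K, M, N, O} — 6 in total.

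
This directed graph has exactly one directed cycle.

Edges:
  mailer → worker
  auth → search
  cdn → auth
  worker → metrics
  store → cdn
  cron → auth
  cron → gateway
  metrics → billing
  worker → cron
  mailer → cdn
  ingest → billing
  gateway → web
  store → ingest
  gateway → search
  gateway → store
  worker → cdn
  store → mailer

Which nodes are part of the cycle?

cron, store, mailer, worker, gateway

DFS with gray/black marking from store:
store gray
  mailer gray
    cdn gray
      auth gray
        search gray
        search black
      auth black
    cdn black
    worker gray
      worker→cdn: cdn black — skip
      cron gray
        gateway gray
          gateway→search: search black — skip
          gateway→store: store is gray → back edge
Back edge closes the cycle store → mailer → worker → cron → gateway → store; its vertices are {cron, store, mailer, worker, gateway}.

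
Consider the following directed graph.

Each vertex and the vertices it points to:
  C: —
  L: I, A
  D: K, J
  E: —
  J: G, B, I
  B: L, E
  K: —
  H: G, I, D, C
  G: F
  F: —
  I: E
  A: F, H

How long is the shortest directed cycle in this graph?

6

For each vertex v, BFS finds the shortest path from v back to v.
The shortest such closed walk is H → D → J → B → L → A → H, length 6.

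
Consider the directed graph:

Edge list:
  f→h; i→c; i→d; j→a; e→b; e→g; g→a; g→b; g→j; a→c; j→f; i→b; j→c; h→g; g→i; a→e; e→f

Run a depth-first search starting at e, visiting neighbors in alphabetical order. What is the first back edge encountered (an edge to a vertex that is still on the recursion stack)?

DFS from e (visiting neighbors in alphabetical order); mark gray on enter, black on exit:
e gray
  b gray
  b black
  f gray
    h gray
      g gray
        a gray
          c gray
          c black
          a→e: e is gray → back edge
First back edge: a → e.

a→e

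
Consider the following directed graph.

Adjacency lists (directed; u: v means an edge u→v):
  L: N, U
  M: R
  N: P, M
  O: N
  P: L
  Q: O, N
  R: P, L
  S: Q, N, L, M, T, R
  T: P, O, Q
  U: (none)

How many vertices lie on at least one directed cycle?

A vertex is on a directed cycle iff it belongs to a strongly connected component of size ≥ 2 (or has a self-loop).
The vertices on cycles are {L, M, N, P, R} — 5 in total.

5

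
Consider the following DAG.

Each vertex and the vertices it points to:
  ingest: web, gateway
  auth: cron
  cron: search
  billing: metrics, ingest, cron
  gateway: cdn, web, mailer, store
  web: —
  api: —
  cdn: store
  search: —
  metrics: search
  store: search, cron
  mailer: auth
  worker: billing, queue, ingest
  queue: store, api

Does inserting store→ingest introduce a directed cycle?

Yes

Adding store→ingest creates a cycle iff ingest can already reach store.
Path from ingest: ingest → gateway → store.
So ingest → … → store → ingest is a cycle.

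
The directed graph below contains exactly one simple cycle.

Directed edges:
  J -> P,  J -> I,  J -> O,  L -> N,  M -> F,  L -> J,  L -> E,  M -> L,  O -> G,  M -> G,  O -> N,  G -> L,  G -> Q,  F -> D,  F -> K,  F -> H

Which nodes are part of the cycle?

DFS with gray/black marking from G:
G gray
  L gray
    E gray
    E black
    J gray
      P gray
      P black
      I gray
      I black
      O gray
        O→G: G is gray → back edge
Back edge closes the cycle G → L → J → O → G; its vertices are {G, J, L, O}.

G, J, L, O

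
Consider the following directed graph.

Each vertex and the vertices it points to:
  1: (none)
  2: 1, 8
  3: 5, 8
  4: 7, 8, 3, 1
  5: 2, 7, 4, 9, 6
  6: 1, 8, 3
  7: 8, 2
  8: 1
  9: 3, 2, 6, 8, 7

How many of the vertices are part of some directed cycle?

5

A vertex is on a directed cycle iff it belongs to a strongly connected component of size ≥ 2 (or has a self-loop).
The vertices on cycles are {3, 4, 5, 6, 9} — 5 in total.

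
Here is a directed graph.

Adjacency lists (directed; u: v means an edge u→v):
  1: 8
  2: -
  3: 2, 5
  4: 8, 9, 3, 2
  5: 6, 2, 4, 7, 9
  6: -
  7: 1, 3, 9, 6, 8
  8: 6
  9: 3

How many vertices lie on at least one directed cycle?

A vertex is on a directed cycle iff it belongs to a strongly connected component of size ≥ 2 (or has a self-loop).
The vertices on cycles are {3, 4, 5, 7, 9} — 5 in total.

5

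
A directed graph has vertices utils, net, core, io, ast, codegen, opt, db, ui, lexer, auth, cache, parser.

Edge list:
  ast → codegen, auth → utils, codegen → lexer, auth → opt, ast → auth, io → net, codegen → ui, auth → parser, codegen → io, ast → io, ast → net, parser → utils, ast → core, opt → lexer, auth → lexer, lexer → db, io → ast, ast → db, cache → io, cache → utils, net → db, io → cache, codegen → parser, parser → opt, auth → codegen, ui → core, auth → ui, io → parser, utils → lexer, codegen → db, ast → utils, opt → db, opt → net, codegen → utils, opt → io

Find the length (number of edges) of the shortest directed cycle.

2

For each vertex v, BFS finds the shortest path from v back to v.
The shortest such closed walk is cache → io → cache, length 2.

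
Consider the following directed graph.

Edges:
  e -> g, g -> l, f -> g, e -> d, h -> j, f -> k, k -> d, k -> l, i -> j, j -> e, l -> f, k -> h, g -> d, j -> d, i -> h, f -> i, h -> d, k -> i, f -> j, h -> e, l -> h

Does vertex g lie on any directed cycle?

Yes

g is on a cycle iff g can reach itself via ≥1 edge.
g → l → f → g — yes.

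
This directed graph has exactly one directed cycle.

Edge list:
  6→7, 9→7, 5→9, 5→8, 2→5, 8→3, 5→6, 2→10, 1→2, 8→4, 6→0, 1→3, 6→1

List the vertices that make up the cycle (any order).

1, 2, 5, 6

DFS with gray/black marking from 5:
5 gray
  9 gray
    7 gray
    7 black
  9 black
  6 gray
    0 gray
    0 black
    6→7: 7 black — skip
    1 gray
      3 gray
      3 black
      2 gray
        10 gray
        10 black
        2→5: 5 is gray → back edge
Back edge closes the cycle 5 → 6 → 1 → 2 → 5; its vertices are {1, 2, 5, 6}.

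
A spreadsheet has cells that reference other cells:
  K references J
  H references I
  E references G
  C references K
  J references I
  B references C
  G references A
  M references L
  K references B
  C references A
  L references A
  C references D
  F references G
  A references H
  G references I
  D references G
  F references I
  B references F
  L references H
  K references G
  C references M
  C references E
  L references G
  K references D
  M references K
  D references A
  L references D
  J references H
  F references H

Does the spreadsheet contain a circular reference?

DFS with white/gray/black marking, starting from D:
D gray
  G gray
    A gray
      H gray
        I gray
        I black
      H black
    A black
    G→I: I black — skip
  G black
  D→A: A black — skip
D black
B gray
  C gray
    K gray
      K→D: D black — skip
      K→B: B is gray → back edge
Back edge found, so a cycle exists: B → C → K → B.

Yes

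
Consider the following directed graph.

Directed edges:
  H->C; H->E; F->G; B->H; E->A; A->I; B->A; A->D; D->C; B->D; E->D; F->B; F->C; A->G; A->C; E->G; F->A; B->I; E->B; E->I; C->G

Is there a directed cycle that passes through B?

Yes

B is on a cycle iff B can reach itself via ≥1 edge.
B → H → E → B — yes.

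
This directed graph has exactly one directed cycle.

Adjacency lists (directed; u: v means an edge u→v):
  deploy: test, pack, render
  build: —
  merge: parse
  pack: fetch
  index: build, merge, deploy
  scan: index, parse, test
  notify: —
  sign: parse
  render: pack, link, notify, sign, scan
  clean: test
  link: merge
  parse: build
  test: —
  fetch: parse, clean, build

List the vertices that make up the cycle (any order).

scan, index, deploy, render

DFS with gray/black marking from render:
render gray
  pack gray
    fetch gray
      parse gray
        build gray
        build black
      parse black
      clean gray
        test gray
        test black
      clean black
      fetch→build: build black — skip
    fetch black
  pack black
  link gray
    merge gray
      merge→parse: parse black — skip
    merge black
  link black
  notify gray
  notify black
  sign gray
    sign→parse: parse black — skip
  sign black
  scan gray
    index gray
      index→build: build black — skip
      index→merge: merge black — skip
      deploy gray
        deploy→test: test black — skip
        deploy→pack: pack black — skip
        deploy→render: render is gray → back edge
Back edge closes the cycle render → scan → index → deploy → render; its vertices are {scan, index, deploy, render}.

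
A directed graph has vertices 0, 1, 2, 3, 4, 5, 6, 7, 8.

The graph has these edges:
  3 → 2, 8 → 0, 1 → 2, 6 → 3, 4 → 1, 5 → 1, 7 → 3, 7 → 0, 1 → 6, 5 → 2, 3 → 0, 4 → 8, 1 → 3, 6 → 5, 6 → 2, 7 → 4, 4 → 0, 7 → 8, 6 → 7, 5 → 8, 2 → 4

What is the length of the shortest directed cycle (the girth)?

3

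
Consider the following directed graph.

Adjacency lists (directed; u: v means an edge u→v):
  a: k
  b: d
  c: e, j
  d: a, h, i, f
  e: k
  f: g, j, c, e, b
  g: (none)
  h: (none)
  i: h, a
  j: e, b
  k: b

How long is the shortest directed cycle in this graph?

3

For each vertex v, BFS finds the shortest path from v back to v.
The shortest such closed walk is f → b → d → f, length 3.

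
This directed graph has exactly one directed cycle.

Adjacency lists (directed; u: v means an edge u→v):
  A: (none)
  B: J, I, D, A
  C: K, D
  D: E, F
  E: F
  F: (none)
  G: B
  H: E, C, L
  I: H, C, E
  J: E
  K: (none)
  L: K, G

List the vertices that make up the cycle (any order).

B, G, H, I, L

DFS with gray/black marking from B:
B gray
  J gray
    E gray
      F gray
      F black
    E black
  J black
  I gray
    H gray
      H→E: E black — skip
      C gray
        K gray
        K black
        D gray
          D→E: E black — skip
          D→F: F black — skip
        D black
      C black
      L gray
        L→K: K black — skip
        G gray
          G→B: B is gray → back edge
Back edge closes the cycle B → I → H → L → G → B; its vertices are {B, G, H, I, L}.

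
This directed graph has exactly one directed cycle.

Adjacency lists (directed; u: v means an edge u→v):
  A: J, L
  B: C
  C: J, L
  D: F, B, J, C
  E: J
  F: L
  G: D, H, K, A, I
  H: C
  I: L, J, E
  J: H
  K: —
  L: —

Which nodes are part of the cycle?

C, H, J

DFS with gray/black marking from H:
H gray
  C gray
    J gray
      J→H: H is gray → back edge
Back edge closes the cycle H → C → J → H; its vertices are {C, H, J}.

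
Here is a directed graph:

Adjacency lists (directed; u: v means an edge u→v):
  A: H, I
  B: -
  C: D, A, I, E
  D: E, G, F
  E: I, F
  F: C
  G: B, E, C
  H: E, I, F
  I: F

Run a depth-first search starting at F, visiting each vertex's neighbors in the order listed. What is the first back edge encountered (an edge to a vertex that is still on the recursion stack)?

I→F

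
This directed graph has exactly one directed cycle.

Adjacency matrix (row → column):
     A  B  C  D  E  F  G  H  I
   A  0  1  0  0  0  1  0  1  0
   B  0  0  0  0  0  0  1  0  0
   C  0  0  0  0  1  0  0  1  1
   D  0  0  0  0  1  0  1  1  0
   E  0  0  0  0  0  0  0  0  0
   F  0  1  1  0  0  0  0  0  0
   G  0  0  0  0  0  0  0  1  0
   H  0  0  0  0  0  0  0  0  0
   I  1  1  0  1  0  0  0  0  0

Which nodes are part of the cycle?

DFS with gray/black marking from I:
I gray
  D gray
    G gray
      H gray
      H black
    G black
    E gray
    E black
    D→H: H black — skip
  D black
  B gray
    B→G: G black — skip
  B black
  A gray
    A→H: H black — skip
    F gray
      F→B: B black — skip
      C gray
        C→E: E black — skip
        C→I: I is gray → back edge
Back edge closes the cycle I → A → F → C → I; its vertices are {A, C, F, I}.

A, C, F, I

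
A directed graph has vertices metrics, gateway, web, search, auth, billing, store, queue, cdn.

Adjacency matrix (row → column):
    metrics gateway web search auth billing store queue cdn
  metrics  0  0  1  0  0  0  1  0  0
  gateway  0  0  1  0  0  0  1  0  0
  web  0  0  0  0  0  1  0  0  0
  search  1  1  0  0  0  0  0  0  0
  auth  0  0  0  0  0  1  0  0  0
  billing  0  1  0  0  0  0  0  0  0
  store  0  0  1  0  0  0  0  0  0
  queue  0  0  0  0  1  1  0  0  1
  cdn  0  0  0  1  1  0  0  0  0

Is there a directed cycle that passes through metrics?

metrics lies on a cycle iff there is a path from metrics back to itself.
Exploring from metrics, it never reaches itself; equivalently, its strongly connected component is a singleton.

No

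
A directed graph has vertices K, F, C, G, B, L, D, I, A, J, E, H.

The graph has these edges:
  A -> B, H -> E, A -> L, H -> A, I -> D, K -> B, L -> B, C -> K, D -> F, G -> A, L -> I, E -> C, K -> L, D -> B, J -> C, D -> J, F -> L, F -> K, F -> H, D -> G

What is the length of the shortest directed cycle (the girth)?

4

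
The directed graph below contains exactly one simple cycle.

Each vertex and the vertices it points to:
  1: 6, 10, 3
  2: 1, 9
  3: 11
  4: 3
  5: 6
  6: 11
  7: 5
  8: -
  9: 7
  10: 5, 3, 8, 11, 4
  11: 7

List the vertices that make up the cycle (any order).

5, 6, 7, 11

DFS with gray/black marking from 5:
5 gray
  6 gray
    11 gray
      7 gray
        7→5: 5 is gray → back edge
Back edge closes the cycle 5 → 6 → 11 → 7 → 5; its vertices are {5, 6, 7, 11}.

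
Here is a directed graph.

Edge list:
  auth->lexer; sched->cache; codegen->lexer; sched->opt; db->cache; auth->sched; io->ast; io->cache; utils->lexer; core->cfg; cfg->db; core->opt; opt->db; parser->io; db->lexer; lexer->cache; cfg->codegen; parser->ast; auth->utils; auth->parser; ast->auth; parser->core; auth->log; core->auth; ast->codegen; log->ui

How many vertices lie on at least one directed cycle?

5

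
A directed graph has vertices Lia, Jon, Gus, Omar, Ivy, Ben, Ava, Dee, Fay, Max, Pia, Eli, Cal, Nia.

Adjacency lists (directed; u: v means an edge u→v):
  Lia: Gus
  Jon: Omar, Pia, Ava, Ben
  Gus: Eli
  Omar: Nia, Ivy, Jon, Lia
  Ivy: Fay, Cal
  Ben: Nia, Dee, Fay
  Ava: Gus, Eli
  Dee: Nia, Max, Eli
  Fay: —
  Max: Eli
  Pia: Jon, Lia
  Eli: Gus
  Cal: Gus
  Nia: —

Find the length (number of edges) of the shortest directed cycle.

2

For each vertex v, BFS finds the shortest path from v back to v.
The shortest such closed walk is Pia → Jon → Pia, length 2.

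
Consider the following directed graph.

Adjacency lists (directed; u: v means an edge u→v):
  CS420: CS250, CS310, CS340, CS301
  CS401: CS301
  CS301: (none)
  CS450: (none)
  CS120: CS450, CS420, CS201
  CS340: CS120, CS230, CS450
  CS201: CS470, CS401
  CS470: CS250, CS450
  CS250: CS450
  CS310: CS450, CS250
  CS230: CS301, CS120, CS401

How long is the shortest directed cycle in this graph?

For each vertex v, BFS finds the shortest path from v back to v.
The shortest such closed walk is CS120 → CS420 → CS340 → CS120, length 3.

3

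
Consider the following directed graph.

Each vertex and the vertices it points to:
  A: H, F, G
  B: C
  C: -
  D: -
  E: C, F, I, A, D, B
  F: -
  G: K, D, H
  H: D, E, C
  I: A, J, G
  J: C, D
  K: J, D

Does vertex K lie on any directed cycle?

K lies on a cycle iff there is a path from K back to itself.
Exploring from K, it never reaches itself; equivalently, its strongly connected component is a singleton.

No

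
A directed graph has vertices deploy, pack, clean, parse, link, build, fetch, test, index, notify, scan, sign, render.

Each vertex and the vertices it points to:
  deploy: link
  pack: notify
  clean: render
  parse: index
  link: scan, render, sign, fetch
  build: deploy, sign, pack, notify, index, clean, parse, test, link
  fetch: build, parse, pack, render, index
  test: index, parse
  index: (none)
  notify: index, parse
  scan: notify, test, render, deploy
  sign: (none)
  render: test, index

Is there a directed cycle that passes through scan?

Yes

scan is on a cycle iff scan can reach itself via ≥1 edge.
scan → deploy → link → scan — yes.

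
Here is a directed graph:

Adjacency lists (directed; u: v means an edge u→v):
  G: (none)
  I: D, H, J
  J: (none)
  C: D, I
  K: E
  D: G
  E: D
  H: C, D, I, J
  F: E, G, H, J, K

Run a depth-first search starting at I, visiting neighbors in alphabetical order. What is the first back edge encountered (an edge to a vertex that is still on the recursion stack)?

DFS from I (visiting neighbors in alphabetical order); mark gray on enter, black on exit:
I gray
  D gray
    G gray
    G black
  D black
  H gray
    C gray
      C→D: D black — skip
      C→I: I is gray → back edge
First back edge: C → I.

C→I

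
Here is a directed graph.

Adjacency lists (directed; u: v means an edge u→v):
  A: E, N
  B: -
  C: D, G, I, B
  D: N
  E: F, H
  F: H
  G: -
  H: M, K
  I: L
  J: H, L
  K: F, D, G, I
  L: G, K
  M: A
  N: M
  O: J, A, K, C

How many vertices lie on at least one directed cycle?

A vertex is on a directed cycle iff it belongs to a strongly connected component of size ≥ 2 (or has a self-loop).
The vertices on cycles are {A, D, E, F, H, I, K, L, M, N} — 10 in total.

10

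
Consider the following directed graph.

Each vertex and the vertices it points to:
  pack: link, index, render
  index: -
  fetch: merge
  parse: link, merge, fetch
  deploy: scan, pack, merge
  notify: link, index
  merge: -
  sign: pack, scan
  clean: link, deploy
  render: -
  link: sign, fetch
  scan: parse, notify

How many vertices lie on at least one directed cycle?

6

A vertex is on a directed cycle iff it belongs to a strongly connected component of size ≥ 2 (or has a self-loop).
The vertices on cycles are {link, pack, scan, sign, parse, notify} — 6 in total.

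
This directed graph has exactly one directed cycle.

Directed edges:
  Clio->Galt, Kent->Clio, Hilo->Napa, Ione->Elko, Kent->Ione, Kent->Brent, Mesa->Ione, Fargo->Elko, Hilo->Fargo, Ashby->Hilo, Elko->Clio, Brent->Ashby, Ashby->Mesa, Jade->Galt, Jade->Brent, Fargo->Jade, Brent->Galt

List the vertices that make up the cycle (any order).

Hilo, Jade, Ashby, Brent, Fargo

DFS with gray/black marking from Brent:
Brent gray
  Ashby gray
    Hilo gray
      Napa gray
      Napa black
      Fargo gray
        Elko gray
          Clio gray
            Galt gray
            Galt black
          Clio black
        Elko black
        Jade gray
          Jade→Galt: Galt black — skip
          Jade→Brent: Brent is gray → back edge
Back edge closes the cycle Brent → Ashby → Hilo → Fargo → Jade → Brent; its vertices are {Hilo, Jade, Ashby, Brent, Fargo}.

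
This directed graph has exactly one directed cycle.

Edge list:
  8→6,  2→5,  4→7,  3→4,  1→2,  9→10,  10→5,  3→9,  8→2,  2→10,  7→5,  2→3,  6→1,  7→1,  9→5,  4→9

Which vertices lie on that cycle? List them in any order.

1, 2, 3, 4, 7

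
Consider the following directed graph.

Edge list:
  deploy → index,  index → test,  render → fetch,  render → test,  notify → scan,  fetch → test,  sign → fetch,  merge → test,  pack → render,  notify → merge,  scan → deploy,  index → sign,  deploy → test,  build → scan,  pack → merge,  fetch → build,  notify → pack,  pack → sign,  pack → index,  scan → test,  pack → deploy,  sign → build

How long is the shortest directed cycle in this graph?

5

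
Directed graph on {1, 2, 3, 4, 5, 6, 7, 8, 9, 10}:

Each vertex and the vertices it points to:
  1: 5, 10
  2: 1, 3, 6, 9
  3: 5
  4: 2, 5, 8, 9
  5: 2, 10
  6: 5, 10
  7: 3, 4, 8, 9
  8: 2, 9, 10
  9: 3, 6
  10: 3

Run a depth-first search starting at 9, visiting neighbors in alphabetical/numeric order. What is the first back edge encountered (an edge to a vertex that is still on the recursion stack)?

1->5

DFS from 9 (visiting neighbors in alphabetical/numeric order); mark gray on enter, black on exit:
9 gray
  3 gray
    5 gray
      2 gray
        1 gray
          1→5: 5 is gray → back edge
First back edge: 1 → 5.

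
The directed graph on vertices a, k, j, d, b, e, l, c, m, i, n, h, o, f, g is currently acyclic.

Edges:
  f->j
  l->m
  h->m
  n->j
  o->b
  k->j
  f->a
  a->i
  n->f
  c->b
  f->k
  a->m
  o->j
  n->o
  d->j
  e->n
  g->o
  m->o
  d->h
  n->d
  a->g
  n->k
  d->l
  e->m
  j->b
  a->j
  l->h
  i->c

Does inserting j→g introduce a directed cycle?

Yes

Adding j→g creates a cycle iff g can already reach j.
Path from g: g → o → j.
So g → … → j → g is a cycle.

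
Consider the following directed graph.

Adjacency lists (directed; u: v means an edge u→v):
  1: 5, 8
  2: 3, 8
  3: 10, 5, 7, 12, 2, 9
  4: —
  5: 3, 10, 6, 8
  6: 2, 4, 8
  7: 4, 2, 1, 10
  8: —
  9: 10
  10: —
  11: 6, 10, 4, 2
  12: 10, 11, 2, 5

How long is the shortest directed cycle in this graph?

For each vertex v, BFS finds the shortest path from v back to v.
The shortest such closed walk is 3 → 5 → 3, length 2.

2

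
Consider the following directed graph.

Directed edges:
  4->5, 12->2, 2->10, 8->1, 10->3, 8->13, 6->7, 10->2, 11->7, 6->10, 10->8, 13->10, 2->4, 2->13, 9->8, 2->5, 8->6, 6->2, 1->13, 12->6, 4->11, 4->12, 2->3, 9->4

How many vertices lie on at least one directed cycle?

8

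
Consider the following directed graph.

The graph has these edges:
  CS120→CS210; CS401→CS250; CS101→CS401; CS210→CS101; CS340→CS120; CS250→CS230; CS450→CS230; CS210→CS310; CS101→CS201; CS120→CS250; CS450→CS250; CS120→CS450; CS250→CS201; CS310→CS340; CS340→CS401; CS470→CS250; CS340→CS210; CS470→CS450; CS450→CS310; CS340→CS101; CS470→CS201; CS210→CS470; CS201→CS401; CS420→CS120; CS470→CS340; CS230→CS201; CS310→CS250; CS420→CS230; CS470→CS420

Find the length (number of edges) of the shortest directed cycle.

3

For each vertex v, BFS finds the shortest path from v back to v.
The shortest such closed walk is CS210 → CS470 → CS340 → CS210, length 3.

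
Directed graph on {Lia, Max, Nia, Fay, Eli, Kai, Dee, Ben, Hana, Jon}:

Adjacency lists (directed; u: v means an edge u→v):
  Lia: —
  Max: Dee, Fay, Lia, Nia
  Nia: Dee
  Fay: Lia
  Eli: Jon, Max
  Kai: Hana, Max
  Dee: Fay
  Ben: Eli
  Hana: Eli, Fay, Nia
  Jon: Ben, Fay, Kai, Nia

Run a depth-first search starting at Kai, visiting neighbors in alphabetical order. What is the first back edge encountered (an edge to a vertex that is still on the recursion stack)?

DFS from Kai (visiting neighbors in alphabetical order); mark gray on enter, black on exit:
Kai gray
  Hana gray
    Eli gray
      Jon gray
        Ben gray
          Ben→Eli: Eli is gray → back edge
First back edge: Ben → Eli.

Ben->Eli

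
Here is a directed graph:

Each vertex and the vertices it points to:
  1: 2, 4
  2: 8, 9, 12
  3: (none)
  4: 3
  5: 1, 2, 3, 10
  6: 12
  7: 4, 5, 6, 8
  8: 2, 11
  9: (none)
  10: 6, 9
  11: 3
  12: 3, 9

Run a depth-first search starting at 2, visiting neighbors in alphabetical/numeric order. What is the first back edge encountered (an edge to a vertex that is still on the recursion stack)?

DFS from 2 (visiting neighbors in alphabetical/numeric order); mark gray on enter, black on exit:
2 gray
  8 gray
    8→2: 2 is gray → back edge
First back edge: 8 → 2.

8→2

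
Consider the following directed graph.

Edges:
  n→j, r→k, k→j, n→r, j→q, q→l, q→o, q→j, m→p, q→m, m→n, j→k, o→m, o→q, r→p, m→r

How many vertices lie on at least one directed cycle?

7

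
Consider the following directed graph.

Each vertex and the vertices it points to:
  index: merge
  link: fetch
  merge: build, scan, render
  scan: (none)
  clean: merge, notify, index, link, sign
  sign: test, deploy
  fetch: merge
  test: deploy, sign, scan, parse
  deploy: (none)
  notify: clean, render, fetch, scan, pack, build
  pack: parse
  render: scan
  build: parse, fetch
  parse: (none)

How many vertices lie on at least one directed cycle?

7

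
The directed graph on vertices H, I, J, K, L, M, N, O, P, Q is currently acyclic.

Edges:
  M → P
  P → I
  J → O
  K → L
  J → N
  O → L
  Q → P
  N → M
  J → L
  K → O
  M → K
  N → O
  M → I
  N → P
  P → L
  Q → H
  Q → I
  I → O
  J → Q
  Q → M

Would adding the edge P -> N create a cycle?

Adding P→N creates a cycle iff N can already reach P.
Path from N: N → P.
So N → … → P → N is a cycle.

Yes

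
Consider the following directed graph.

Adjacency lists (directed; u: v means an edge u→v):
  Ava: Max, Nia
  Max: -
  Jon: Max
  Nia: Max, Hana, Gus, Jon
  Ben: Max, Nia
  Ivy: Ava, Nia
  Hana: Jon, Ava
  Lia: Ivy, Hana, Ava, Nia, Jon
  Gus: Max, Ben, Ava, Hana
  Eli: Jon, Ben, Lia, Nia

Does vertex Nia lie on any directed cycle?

Yes

Nia is on a cycle iff Nia can reach itself via ≥1 edge.
Nia → Hana → Ava → Nia — yes.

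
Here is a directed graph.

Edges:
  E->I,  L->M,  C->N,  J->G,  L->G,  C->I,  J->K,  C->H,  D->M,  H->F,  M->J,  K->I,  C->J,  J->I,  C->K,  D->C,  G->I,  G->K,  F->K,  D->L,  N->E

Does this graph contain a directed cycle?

DFS with white/gray/black marking, starting from L:
L gray
  M gray
    J gray
      K gray
        I gray
        I black
      K black
      G gray
        G→I: I black — skip
        G→K: K black — skip
      G black
      J→I: I black — skip
    J black
  M black
  L→G: G black — skip
L black
H gray
  F gray
    F→K: K black — skip
  F black
H black
D gray
  D→L: L black — skip
  C gray
    C→K: K black — skip
    C→J: J black — skip
    C→H: H black — skip
    N gray
      E gray
        E→I: I black — skip
      E black
    N black
    C→I: I black — skip
  C black
  D→M: M black — skip
D black
Every edge goes to a white or black vertex — no back edge, so the graph is acyclic.

No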